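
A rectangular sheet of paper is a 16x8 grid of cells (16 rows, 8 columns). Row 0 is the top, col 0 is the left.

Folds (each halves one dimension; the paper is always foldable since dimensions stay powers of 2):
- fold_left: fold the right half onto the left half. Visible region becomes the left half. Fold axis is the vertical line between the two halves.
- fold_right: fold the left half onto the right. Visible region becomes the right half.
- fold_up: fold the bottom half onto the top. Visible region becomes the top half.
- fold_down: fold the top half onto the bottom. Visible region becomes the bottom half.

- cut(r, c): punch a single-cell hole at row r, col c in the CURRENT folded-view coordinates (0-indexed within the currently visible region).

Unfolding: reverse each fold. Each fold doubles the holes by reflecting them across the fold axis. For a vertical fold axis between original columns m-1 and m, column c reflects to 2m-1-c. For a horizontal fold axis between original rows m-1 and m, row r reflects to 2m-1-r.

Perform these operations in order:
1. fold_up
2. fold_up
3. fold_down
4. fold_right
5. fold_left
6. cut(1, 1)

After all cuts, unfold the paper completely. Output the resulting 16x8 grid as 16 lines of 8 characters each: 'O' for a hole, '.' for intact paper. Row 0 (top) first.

Op 1 fold_up: fold axis h@8; visible region now rows[0,8) x cols[0,8) = 8x8
Op 2 fold_up: fold axis h@4; visible region now rows[0,4) x cols[0,8) = 4x8
Op 3 fold_down: fold axis h@2; visible region now rows[2,4) x cols[0,8) = 2x8
Op 4 fold_right: fold axis v@4; visible region now rows[2,4) x cols[4,8) = 2x4
Op 5 fold_left: fold axis v@6; visible region now rows[2,4) x cols[4,6) = 2x2
Op 6 cut(1, 1): punch at orig (3,5); cuts so far [(3, 5)]; region rows[2,4) x cols[4,6) = 2x2
Unfold 1 (reflect across v@6): 2 holes -> [(3, 5), (3, 6)]
Unfold 2 (reflect across v@4): 4 holes -> [(3, 1), (3, 2), (3, 5), (3, 6)]
Unfold 3 (reflect across h@2): 8 holes -> [(0, 1), (0, 2), (0, 5), (0, 6), (3, 1), (3, 2), (3, 5), (3, 6)]
Unfold 4 (reflect across h@4): 16 holes -> [(0, 1), (0, 2), (0, 5), (0, 6), (3, 1), (3, 2), (3, 5), (3, 6), (4, 1), (4, 2), (4, 5), (4, 6), (7, 1), (7, 2), (7, 5), (7, 6)]
Unfold 5 (reflect across h@8): 32 holes -> [(0, 1), (0, 2), (0, 5), (0, 6), (3, 1), (3, 2), (3, 5), (3, 6), (4, 1), (4, 2), (4, 5), (4, 6), (7, 1), (7, 2), (7, 5), (7, 6), (8, 1), (8, 2), (8, 5), (8, 6), (11, 1), (11, 2), (11, 5), (11, 6), (12, 1), (12, 2), (12, 5), (12, 6), (15, 1), (15, 2), (15, 5), (15, 6)]

Answer: .OO..OO.
........
........
.OO..OO.
.OO..OO.
........
........
.OO..OO.
.OO..OO.
........
........
.OO..OO.
.OO..OO.
........
........
.OO..OO.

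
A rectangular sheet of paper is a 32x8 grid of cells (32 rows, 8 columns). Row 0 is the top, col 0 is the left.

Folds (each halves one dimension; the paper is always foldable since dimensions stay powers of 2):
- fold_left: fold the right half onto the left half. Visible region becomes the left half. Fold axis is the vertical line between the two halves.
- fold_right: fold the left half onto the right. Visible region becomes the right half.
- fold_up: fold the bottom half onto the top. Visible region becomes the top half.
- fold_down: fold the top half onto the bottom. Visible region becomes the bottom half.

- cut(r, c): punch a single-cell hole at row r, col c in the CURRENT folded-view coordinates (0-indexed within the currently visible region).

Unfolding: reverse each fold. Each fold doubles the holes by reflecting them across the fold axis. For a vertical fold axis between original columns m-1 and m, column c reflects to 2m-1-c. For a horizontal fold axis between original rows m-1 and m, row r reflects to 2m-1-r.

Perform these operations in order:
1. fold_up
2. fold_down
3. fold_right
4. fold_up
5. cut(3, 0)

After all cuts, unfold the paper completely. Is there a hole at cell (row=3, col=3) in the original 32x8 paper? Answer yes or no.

Answer: yes

Derivation:
Op 1 fold_up: fold axis h@16; visible region now rows[0,16) x cols[0,8) = 16x8
Op 2 fold_down: fold axis h@8; visible region now rows[8,16) x cols[0,8) = 8x8
Op 3 fold_right: fold axis v@4; visible region now rows[8,16) x cols[4,8) = 8x4
Op 4 fold_up: fold axis h@12; visible region now rows[8,12) x cols[4,8) = 4x4
Op 5 cut(3, 0): punch at orig (11,4); cuts so far [(11, 4)]; region rows[8,12) x cols[4,8) = 4x4
Unfold 1 (reflect across h@12): 2 holes -> [(11, 4), (12, 4)]
Unfold 2 (reflect across v@4): 4 holes -> [(11, 3), (11, 4), (12, 3), (12, 4)]
Unfold 3 (reflect across h@8): 8 holes -> [(3, 3), (3, 4), (4, 3), (4, 4), (11, 3), (11, 4), (12, 3), (12, 4)]
Unfold 4 (reflect across h@16): 16 holes -> [(3, 3), (3, 4), (4, 3), (4, 4), (11, 3), (11, 4), (12, 3), (12, 4), (19, 3), (19, 4), (20, 3), (20, 4), (27, 3), (27, 4), (28, 3), (28, 4)]
Holes: [(3, 3), (3, 4), (4, 3), (4, 4), (11, 3), (11, 4), (12, 3), (12, 4), (19, 3), (19, 4), (20, 3), (20, 4), (27, 3), (27, 4), (28, 3), (28, 4)]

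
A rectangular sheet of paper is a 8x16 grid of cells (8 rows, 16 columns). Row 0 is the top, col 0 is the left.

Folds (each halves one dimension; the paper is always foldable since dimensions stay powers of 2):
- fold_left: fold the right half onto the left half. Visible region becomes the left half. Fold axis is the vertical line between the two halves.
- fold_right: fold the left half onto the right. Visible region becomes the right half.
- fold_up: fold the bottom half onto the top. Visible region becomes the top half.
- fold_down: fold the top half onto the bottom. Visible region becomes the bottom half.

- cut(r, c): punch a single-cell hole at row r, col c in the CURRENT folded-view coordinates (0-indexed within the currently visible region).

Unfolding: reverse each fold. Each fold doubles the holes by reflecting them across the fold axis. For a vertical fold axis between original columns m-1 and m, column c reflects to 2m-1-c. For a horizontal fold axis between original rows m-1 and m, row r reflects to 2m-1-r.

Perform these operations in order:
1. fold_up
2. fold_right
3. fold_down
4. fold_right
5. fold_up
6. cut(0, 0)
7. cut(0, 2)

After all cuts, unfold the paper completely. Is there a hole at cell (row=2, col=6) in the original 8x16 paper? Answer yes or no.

Op 1 fold_up: fold axis h@4; visible region now rows[0,4) x cols[0,16) = 4x16
Op 2 fold_right: fold axis v@8; visible region now rows[0,4) x cols[8,16) = 4x8
Op 3 fold_down: fold axis h@2; visible region now rows[2,4) x cols[8,16) = 2x8
Op 4 fold_right: fold axis v@12; visible region now rows[2,4) x cols[12,16) = 2x4
Op 5 fold_up: fold axis h@3; visible region now rows[2,3) x cols[12,16) = 1x4
Op 6 cut(0, 0): punch at orig (2,12); cuts so far [(2, 12)]; region rows[2,3) x cols[12,16) = 1x4
Op 7 cut(0, 2): punch at orig (2,14); cuts so far [(2, 12), (2, 14)]; region rows[2,3) x cols[12,16) = 1x4
Unfold 1 (reflect across h@3): 4 holes -> [(2, 12), (2, 14), (3, 12), (3, 14)]
Unfold 2 (reflect across v@12): 8 holes -> [(2, 9), (2, 11), (2, 12), (2, 14), (3, 9), (3, 11), (3, 12), (3, 14)]
Unfold 3 (reflect across h@2): 16 holes -> [(0, 9), (0, 11), (0, 12), (0, 14), (1, 9), (1, 11), (1, 12), (1, 14), (2, 9), (2, 11), (2, 12), (2, 14), (3, 9), (3, 11), (3, 12), (3, 14)]
Unfold 4 (reflect across v@8): 32 holes -> [(0, 1), (0, 3), (0, 4), (0, 6), (0, 9), (0, 11), (0, 12), (0, 14), (1, 1), (1, 3), (1, 4), (1, 6), (1, 9), (1, 11), (1, 12), (1, 14), (2, 1), (2, 3), (2, 4), (2, 6), (2, 9), (2, 11), (2, 12), (2, 14), (3, 1), (3, 3), (3, 4), (3, 6), (3, 9), (3, 11), (3, 12), (3, 14)]
Unfold 5 (reflect across h@4): 64 holes -> [(0, 1), (0, 3), (0, 4), (0, 6), (0, 9), (0, 11), (0, 12), (0, 14), (1, 1), (1, 3), (1, 4), (1, 6), (1, 9), (1, 11), (1, 12), (1, 14), (2, 1), (2, 3), (2, 4), (2, 6), (2, 9), (2, 11), (2, 12), (2, 14), (3, 1), (3, 3), (3, 4), (3, 6), (3, 9), (3, 11), (3, 12), (3, 14), (4, 1), (4, 3), (4, 4), (4, 6), (4, 9), (4, 11), (4, 12), (4, 14), (5, 1), (5, 3), (5, 4), (5, 6), (5, 9), (5, 11), (5, 12), (5, 14), (6, 1), (6, 3), (6, 4), (6, 6), (6, 9), (6, 11), (6, 12), (6, 14), (7, 1), (7, 3), (7, 4), (7, 6), (7, 9), (7, 11), (7, 12), (7, 14)]
Holes: [(0, 1), (0, 3), (0, 4), (0, 6), (0, 9), (0, 11), (0, 12), (0, 14), (1, 1), (1, 3), (1, 4), (1, 6), (1, 9), (1, 11), (1, 12), (1, 14), (2, 1), (2, 3), (2, 4), (2, 6), (2, 9), (2, 11), (2, 12), (2, 14), (3, 1), (3, 3), (3, 4), (3, 6), (3, 9), (3, 11), (3, 12), (3, 14), (4, 1), (4, 3), (4, 4), (4, 6), (4, 9), (4, 11), (4, 12), (4, 14), (5, 1), (5, 3), (5, 4), (5, 6), (5, 9), (5, 11), (5, 12), (5, 14), (6, 1), (6, 3), (6, 4), (6, 6), (6, 9), (6, 11), (6, 12), (6, 14), (7, 1), (7, 3), (7, 4), (7, 6), (7, 9), (7, 11), (7, 12), (7, 14)]

Answer: yes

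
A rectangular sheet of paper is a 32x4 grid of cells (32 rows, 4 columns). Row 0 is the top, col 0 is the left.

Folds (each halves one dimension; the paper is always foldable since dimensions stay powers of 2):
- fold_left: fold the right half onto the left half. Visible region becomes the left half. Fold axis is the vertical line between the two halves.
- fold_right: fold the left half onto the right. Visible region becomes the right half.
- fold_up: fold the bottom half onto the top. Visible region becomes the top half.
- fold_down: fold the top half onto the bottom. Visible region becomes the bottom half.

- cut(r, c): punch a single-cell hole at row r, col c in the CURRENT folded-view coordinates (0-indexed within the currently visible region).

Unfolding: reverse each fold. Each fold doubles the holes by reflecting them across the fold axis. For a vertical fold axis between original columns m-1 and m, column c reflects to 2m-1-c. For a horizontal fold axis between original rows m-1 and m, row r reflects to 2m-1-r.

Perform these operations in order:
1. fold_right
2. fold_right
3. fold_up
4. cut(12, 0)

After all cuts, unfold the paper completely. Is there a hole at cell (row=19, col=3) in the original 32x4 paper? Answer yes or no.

Op 1 fold_right: fold axis v@2; visible region now rows[0,32) x cols[2,4) = 32x2
Op 2 fold_right: fold axis v@3; visible region now rows[0,32) x cols[3,4) = 32x1
Op 3 fold_up: fold axis h@16; visible region now rows[0,16) x cols[3,4) = 16x1
Op 4 cut(12, 0): punch at orig (12,3); cuts so far [(12, 3)]; region rows[0,16) x cols[3,4) = 16x1
Unfold 1 (reflect across h@16): 2 holes -> [(12, 3), (19, 3)]
Unfold 2 (reflect across v@3): 4 holes -> [(12, 2), (12, 3), (19, 2), (19, 3)]
Unfold 3 (reflect across v@2): 8 holes -> [(12, 0), (12, 1), (12, 2), (12, 3), (19, 0), (19, 1), (19, 2), (19, 3)]
Holes: [(12, 0), (12, 1), (12, 2), (12, 3), (19, 0), (19, 1), (19, 2), (19, 3)]

Answer: yes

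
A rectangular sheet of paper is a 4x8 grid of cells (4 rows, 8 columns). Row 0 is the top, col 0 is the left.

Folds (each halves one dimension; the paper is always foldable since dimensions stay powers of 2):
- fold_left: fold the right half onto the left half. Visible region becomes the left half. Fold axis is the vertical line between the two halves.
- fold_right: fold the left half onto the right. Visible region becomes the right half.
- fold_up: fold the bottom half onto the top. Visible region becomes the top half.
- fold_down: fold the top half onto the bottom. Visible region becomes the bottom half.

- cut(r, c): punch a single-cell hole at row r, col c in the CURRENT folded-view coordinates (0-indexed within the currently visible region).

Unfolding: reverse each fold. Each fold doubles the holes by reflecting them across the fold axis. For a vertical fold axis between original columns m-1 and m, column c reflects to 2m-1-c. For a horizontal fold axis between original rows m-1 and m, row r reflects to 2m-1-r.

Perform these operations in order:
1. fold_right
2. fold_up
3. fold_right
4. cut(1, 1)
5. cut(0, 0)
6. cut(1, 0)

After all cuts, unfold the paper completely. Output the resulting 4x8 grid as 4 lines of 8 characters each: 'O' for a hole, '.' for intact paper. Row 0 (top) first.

Op 1 fold_right: fold axis v@4; visible region now rows[0,4) x cols[4,8) = 4x4
Op 2 fold_up: fold axis h@2; visible region now rows[0,2) x cols[4,8) = 2x4
Op 3 fold_right: fold axis v@6; visible region now rows[0,2) x cols[6,8) = 2x2
Op 4 cut(1, 1): punch at orig (1,7); cuts so far [(1, 7)]; region rows[0,2) x cols[6,8) = 2x2
Op 5 cut(0, 0): punch at orig (0,6); cuts so far [(0, 6), (1, 7)]; region rows[0,2) x cols[6,8) = 2x2
Op 6 cut(1, 0): punch at orig (1,6); cuts so far [(0, 6), (1, 6), (1, 7)]; region rows[0,2) x cols[6,8) = 2x2
Unfold 1 (reflect across v@6): 6 holes -> [(0, 5), (0, 6), (1, 4), (1, 5), (1, 6), (1, 7)]
Unfold 2 (reflect across h@2): 12 holes -> [(0, 5), (0, 6), (1, 4), (1, 5), (1, 6), (1, 7), (2, 4), (2, 5), (2, 6), (2, 7), (3, 5), (3, 6)]
Unfold 3 (reflect across v@4): 24 holes -> [(0, 1), (0, 2), (0, 5), (0, 6), (1, 0), (1, 1), (1, 2), (1, 3), (1, 4), (1, 5), (1, 6), (1, 7), (2, 0), (2, 1), (2, 2), (2, 3), (2, 4), (2, 5), (2, 6), (2, 7), (3, 1), (3, 2), (3, 5), (3, 6)]

Answer: .OO..OO.
OOOOOOOO
OOOOOOOO
.OO..OO.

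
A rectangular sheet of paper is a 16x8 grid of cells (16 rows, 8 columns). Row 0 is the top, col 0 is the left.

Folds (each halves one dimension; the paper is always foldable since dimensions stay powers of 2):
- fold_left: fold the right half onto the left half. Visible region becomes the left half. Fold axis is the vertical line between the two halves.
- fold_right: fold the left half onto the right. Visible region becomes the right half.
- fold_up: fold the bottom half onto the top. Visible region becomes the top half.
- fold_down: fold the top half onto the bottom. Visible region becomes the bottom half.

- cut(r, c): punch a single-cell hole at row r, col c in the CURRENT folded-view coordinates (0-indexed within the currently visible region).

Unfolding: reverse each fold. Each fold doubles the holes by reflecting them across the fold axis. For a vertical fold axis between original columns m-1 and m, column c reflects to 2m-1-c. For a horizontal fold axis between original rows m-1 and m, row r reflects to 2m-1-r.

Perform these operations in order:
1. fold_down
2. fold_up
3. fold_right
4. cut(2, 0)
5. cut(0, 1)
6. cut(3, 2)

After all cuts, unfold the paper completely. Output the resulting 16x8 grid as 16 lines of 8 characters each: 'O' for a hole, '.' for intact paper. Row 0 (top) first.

Answer: ..O..O..
........
...OO...
.O....O.
.O....O.
...OO...
........
..O..O..
..O..O..
........
...OO...
.O....O.
.O....O.
...OO...
........
..O..O..

Derivation:
Op 1 fold_down: fold axis h@8; visible region now rows[8,16) x cols[0,8) = 8x8
Op 2 fold_up: fold axis h@12; visible region now rows[8,12) x cols[0,8) = 4x8
Op 3 fold_right: fold axis v@4; visible region now rows[8,12) x cols[4,8) = 4x4
Op 4 cut(2, 0): punch at orig (10,4); cuts so far [(10, 4)]; region rows[8,12) x cols[4,8) = 4x4
Op 5 cut(0, 1): punch at orig (8,5); cuts so far [(8, 5), (10, 4)]; region rows[8,12) x cols[4,8) = 4x4
Op 6 cut(3, 2): punch at orig (11,6); cuts so far [(8, 5), (10, 4), (11, 6)]; region rows[8,12) x cols[4,8) = 4x4
Unfold 1 (reflect across v@4): 6 holes -> [(8, 2), (8, 5), (10, 3), (10, 4), (11, 1), (11, 6)]
Unfold 2 (reflect across h@12): 12 holes -> [(8, 2), (8, 5), (10, 3), (10, 4), (11, 1), (11, 6), (12, 1), (12, 6), (13, 3), (13, 4), (15, 2), (15, 5)]
Unfold 3 (reflect across h@8): 24 holes -> [(0, 2), (0, 5), (2, 3), (2, 4), (3, 1), (3, 6), (4, 1), (4, 6), (5, 3), (5, 4), (7, 2), (7, 5), (8, 2), (8, 5), (10, 3), (10, 4), (11, 1), (11, 6), (12, 1), (12, 6), (13, 3), (13, 4), (15, 2), (15, 5)]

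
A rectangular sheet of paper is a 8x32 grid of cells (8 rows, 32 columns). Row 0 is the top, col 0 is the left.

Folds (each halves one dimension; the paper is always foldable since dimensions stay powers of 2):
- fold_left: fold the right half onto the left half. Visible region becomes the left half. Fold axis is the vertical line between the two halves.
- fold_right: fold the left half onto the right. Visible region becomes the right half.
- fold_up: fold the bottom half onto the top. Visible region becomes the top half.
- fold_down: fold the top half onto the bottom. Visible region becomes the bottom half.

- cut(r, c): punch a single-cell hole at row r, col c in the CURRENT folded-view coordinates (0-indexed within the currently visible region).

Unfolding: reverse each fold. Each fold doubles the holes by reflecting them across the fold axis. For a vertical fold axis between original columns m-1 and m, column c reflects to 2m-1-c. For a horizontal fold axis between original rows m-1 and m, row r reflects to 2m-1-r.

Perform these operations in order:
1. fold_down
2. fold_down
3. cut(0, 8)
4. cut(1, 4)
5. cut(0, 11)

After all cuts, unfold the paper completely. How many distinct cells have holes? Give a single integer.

Op 1 fold_down: fold axis h@4; visible region now rows[4,8) x cols[0,32) = 4x32
Op 2 fold_down: fold axis h@6; visible region now rows[6,8) x cols[0,32) = 2x32
Op 3 cut(0, 8): punch at orig (6,8); cuts so far [(6, 8)]; region rows[6,8) x cols[0,32) = 2x32
Op 4 cut(1, 4): punch at orig (7,4); cuts so far [(6, 8), (7, 4)]; region rows[6,8) x cols[0,32) = 2x32
Op 5 cut(0, 11): punch at orig (6,11); cuts so far [(6, 8), (6, 11), (7, 4)]; region rows[6,8) x cols[0,32) = 2x32
Unfold 1 (reflect across h@6): 6 holes -> [(4, 4), (5, 8), (5, 11), (6, 8), (6, 11), (7, 4)]
Unfold 2 (reflect across h@4): 12 holes -> [(0, 4), (1, 8), (1, 11), (2, 8), (2, 11), (3, 4), (4, 4), (5, 8), (5, 11), (6, 8), (6, 11), (7, 4)]

Answer: 12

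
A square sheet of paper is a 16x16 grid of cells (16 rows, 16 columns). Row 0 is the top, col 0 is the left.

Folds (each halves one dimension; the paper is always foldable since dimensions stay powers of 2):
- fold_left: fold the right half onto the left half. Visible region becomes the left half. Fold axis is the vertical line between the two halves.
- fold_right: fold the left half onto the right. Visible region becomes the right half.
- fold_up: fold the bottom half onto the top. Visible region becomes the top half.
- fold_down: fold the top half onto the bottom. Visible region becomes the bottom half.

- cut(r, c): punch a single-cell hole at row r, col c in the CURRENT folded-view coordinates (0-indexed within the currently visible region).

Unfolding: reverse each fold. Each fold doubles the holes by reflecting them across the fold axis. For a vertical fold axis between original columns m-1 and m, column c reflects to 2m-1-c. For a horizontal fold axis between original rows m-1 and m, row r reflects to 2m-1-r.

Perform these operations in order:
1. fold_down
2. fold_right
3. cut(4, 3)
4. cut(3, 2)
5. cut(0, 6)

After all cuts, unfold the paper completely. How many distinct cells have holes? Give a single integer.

Answer: 12

Derivation:
Op 1 fold_down: fold axis h@8; visible region now rows[8,16) x cols[0,16) = 8x16
Op 2 fold_right: fold axis v@8; visible region now rows[8,16) x cols[8,16) = 8x8
Op 3 cut(4, 3): punch at orig (12,11); cuts so far [(12, 11)]; region rows[8,16) x cols[8,16) = 8x8
Op 4 cut(3, 2): punch at orig (11,10); cuts so far [(11, 10), (12, 11)]; region rows[8,16) x cols[8,16) = 8x8
Op 5 cut(0, 6): punch at orig (8,14); cuts so far [(8, 14), (11, 10), (12, 11)]; region rows[8,16) x cols[8,16) = 8x8
Unfold 1 (reflect across v@8): 6 holes -> [(8, 1), (8, 14), (11, 5), (11, 10), (12, 4), (12, 11)]
Unfold 2 (reflect across h@8): 12 holes -> [(3, 4), (3, 11), (4, 5), (4, 10), (7, 1), (7, 14), (8, 1), (8, 14), (11, 5), (11, 10), (12, 4), (12, 11)]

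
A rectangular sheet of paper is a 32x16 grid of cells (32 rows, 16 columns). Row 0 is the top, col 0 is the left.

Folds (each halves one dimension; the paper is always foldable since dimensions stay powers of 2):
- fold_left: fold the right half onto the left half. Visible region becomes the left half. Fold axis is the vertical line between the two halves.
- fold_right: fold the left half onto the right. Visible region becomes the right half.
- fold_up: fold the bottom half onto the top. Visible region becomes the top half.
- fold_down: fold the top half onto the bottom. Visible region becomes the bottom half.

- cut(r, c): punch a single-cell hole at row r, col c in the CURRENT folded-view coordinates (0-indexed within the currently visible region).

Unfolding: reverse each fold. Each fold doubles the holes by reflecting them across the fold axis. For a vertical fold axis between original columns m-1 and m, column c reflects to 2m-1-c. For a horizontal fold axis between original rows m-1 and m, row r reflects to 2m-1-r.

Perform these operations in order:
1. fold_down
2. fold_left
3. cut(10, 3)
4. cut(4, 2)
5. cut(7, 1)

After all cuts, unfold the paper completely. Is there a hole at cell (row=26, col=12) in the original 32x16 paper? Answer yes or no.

Op 1 fold_down: fold axis h@16; visible region now rows[16,32) x cols[0,16) = 16x16
Op 2 fold_left: fold axis v@8; visible region now rows[16,32) x cols[0,8) = 16x8
Op 3 cut(10, 3): punch at orig (26,3); cuts so far [(26, 3)]; region rows[16,32) x cols[0,8) = 16x8
Op 4 cut(4, 2): punch at orig (20,2); cuts so far [(20, 2), (26, 3)]; region rows[16,32) x cols[0,8) = 16x8
Op 5 cut(7, 1): punch at orig (23,1); cuts so far [(20, 2), (23, 1), (26, 3)]; region rows[16,32) x cols[0,8) = 16x8
Unfold 1 (reflect across v@8): 6 holes -> [(20, 2), (20, 13), (23, 1), (23, 14), (26, 3), (26, 12)]
Unfold 2 (reflect across h@16): 12 holes -> [(5, 3), (5, 12), (8, 1), (8, 14), (11, 2), (11, 13), (20, 2), (20, 13), (23, 1), (23, 14), (26, 3), (26, 12)]
Holes: [(5, 3), (5, 12), (8, 1), (8, 14), (11, 2), (11, 13), (20, 2), (20, 13), (23, 1), (23, 14), (26, 3), (26, 12)]

Answer: yes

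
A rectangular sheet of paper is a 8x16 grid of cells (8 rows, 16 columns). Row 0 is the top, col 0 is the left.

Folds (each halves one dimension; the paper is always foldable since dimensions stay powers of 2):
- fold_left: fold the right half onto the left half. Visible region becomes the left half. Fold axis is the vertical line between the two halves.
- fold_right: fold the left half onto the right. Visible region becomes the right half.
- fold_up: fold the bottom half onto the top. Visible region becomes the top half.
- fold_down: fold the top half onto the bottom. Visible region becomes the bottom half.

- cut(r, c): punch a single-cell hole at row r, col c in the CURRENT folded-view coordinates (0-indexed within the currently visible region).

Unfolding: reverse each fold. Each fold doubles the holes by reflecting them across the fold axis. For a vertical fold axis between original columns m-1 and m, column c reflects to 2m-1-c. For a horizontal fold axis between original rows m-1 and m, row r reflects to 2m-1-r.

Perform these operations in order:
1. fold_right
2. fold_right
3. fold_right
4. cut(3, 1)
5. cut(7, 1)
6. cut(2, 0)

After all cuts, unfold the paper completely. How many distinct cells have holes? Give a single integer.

Op 1 fold_right: fold axis v@8; visible region now rows[0,8) x cols[8,16) = 8x8
Op 2 fold_right: fold axis v@12; visible region now rows[0,8) x cols[12,16) = 8x4
Op 3 fold_right: fold axis v@14; visible region now rows[0,8) x cols[14,16) = 8x2
Op 4 cut(3, 1): punch at orig (3,15); cuts so far [(3, 15)]; region rows[0,8) x cols[14,16) = 8x2
Op 5 cut(7, 1): punch at orig (7,15); cuts so far [(3, 15), (7, 15)]; region rows[0,8) x cols[14,16) = 8x2
Op 6 cut(2, 0): punch at orig (2,14); cuts so far [(2, 14), (3, 15), (7, 15)]; region rows[0,8) x cols[14,16) = 8x2
Unfold 1 (reflect across v@14): 6 holes -> [(2, 13), (2, 14), (3, 12), (3, 15), (7, 12), (7, 15)]
Unfold 2 (reflect across v@12): 12 holes -> [(2, 9), (2, 10), (2, 13), (2, 14), (3, 8), (3, 11), (3, 12), (3, 15), (7, 8), (7, 11), (7, 12), (7, 15)]
Unfold 3 (reflect across v@8): 24 holes -> [(2, 1), (2, 2), (2, 5), (2, 6), (2, 9), (2, 10), (2, 13), (2, 14), (3, 0), (3, 3), (3, 4), (3, 7), (3, 8), (3, 11), (3, 12), (3, 15), (7, 0), (7, 3), (7, 4), (7, 7), (7, 8), (7, 11), (7, 12), (7, 15)]

Answer: 24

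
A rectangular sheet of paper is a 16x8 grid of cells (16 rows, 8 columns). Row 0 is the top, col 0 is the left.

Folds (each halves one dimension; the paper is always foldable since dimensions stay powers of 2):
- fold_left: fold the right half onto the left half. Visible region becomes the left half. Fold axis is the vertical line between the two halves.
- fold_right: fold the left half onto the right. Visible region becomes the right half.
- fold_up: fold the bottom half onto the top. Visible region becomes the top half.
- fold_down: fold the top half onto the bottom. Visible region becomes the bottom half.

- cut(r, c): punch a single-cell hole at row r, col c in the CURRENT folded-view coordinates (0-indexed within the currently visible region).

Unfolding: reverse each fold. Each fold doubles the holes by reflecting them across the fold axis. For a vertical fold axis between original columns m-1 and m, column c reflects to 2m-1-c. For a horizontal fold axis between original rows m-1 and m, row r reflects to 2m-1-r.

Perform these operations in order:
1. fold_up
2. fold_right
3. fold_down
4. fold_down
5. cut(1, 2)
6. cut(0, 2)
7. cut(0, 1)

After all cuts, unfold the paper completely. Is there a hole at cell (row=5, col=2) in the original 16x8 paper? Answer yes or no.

Answer: yes

Derivation:
Op 1 fold_up: fold axis h@8; visible region now rows[0,8) x cols[0,8) = 8x8
Op 2 fold_right: fold axis v@4; visible region now rows[0,8) x cols[4,8) = 8x4
Op 3 fold_down: fold axis h@4; visible region now rows[4,8) x cols[4,8) = 4x4
Op 4 fold_down: fold axis h@6; visible region now rows[6,8) x cols[4,8) = 2x4
Op 5 cut(1, 2): punch at orig (7,6); cuts so far [(7, 6)]; region rows[6,8) x cols[4,8) = 2x4
Op 6 cut(0, 2): punch at orig (6,6); cuts so far [(6, 6), (7, 6)]; region rows[6,8) x cols[4,8) = 2x4
Op 7 cut(0, 1): punch at orig (6,5); cuts so far [(6, 5), (6, 6), (7, 6)]; region rows[6,8) x cols[4,8) = 2x4
Unfold 1 (reflect across h@6): 6 holes -> [(4, 6), (5, 5), (5, 6), (6, 5), (6, 6), (7, 6)]
Unfold 2 (reflect across h@4): 12 holes -> [(0, 6), (1, 5), (1, 6), (2, 5), (2, 6), (3, 6), (4, 6), (5, 5), (5, 6), (6, 5), (6, 6), (7, 6)]
Unfold 3 (reflect across v@4): 24 holes -> [(0, 1), (0, 6), (1, 1), (1, 2), (1, 5), (1, 6), (2, 1), (2, 2), (2, 5), (2, 6), (3, 1), (3, 6), (4, 1), (4, 6), (5, 1), (5, 2), (5, 5), (5, 6), (6, 1), (6, 2), (6, 5), (6, 6), (7, 1), (7, 6)]
Unfold 4 (reflect across h@8): 48 holes -> [(0, 1), (0, 6), (1, 1), (1, 2), (1, 5), (1, 6), (2, 1), (2, 2), (2, 5), (2, 6), (3, 1), (3, 6), (4, 1), (4, 6), (5, 1), (5, 2), (5, 5), (5, 6), (6, 1), (6, 2), (6, 5), (6, 6), (7, 1), (7, 6), (8, 1), (8, 6), (9, 1), (9, 2), (9, 5), (9, 6), (10, 1), (10, 2), (10, 5), (10, 6), (11, 1), (11, 6), (12, 1), (12, 6), (13, 1), (13, 2), (13, 5), (13, 6), (14, 1), (14, 2), (14, 5), (14, 6), (15, 1), (15, 6)]
Holes: [(0, 1), (0, 6), (1, 1), (1, 2), (1, 5), (1, 6), (2, 1), (2, 2), (2, 5), (2, 6), (3, 1), (3, 6), (4, 1), (4, 6), (5, 1), (5, 2), (5, 5), (5, 6), (6, 1), (6, 2), (6, 5), (6, 6), (7, 1), (7, 6), (8, 1), (8, 6), (9, 1), (9, 2), (9, 5), (9, 6), (10, 1), (10, 2), (10, 5), (10, 6), (11, 1), (11, 6), (12, 1), (12, 6), (13, 1), (13, 2), (13, 5), (13, 6), (14, 1), (14, 2), (14, 5), (14, 6), (15, 1), (15, 6)]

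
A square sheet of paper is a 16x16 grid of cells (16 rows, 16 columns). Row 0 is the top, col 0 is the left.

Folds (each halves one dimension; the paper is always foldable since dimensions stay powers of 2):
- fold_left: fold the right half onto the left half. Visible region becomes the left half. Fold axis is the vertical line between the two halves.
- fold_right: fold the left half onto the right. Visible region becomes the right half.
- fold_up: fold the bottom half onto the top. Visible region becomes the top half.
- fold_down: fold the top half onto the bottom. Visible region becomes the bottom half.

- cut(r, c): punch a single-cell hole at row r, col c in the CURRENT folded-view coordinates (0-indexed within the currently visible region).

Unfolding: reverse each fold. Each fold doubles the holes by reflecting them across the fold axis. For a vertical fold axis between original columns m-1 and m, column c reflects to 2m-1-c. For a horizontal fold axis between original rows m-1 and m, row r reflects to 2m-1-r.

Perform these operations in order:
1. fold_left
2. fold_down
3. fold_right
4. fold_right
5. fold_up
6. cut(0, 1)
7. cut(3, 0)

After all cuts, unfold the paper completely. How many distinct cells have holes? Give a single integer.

Answer: 64

Derivation:
Op 1 fold_left: fold axis v@8; visible region now rows[0,16) x cols[0,8) = 16x8
Op 2 fold_down: fold axis h@8; visible region now rows[8,16) x cols[0,8) = 8x8
Op 3 fold_right: fold axis v@4; visible region now rows[8,16) x cols[4,8) = 8x4
Op 4 fold_right: fold axis v@6; visible region now rows[8,16) x cols[6,8) = 8x2
Op 5 fold_up: fold axis h@12; visible region now rows[8,12) x cols[6,8) = 4x2
Op 6 cut(0, 1): punch at orig (8,7); cuts so far [(8, 7)]; region rows[8,12) x cols[6,8) = 4x2
Op 7 cut(3, 0): punch at orig (11,6); cuts so far [(8, 7), (11, 6)]; region rows[8,12) x cols[6,8) = 4x2
Unfold 1 (reflect across h@12): 4 holes -> [(8, 7), (11, 6), (12, 6), (15, 7)]
Unfold 2 (reflect across v@6): 8 holes -> [(8, 4), (8, 7), (11, 5), (11, 6), (12, 5), (12, 6), (15, 4), (15, 7)]
Unfold 3 (reflect across v@4): 16 holes -> [(8, 0), (8, 3), (8, 4), (8, 7), (11, 1), (11, 2), (11, 5), (11, 6), (12, 1), (12, 2), (12, 5), (12, 6), (15, 0), (15, 3), (15, 4), (15, 7)]
Unfold 4 (reflect across h@8): 32 holes -> [(0, 0), (0, 3), (0, 4), (0, 7), (3, 1), (3, 2), (3, 5), (3, 6), (4, 1), (4, 2), (4, 5), (4, 6), (7, 0), (7, 3), (7, 4), (7, 7), (8, 0), (8, 3), (8, 4), (8, 7), (11, 1), (11, 2), (11, 5), (11, 6), (12, 1), (12, 2), (12, 5), (12, 6), (15, 0), (15, 3), (15, 4), (15, 7)]
Unfold 5 (reflect across v@8): 64 holes -> [(0, 0), (0, 3), (0, 4), (0, 7), (0, 8), (0, 11), (0, 12), (0, 15), (3, 1), (3, 2), (3, 5), (3, 6), (3, 9), (3, 10), (3, 13), (3, 14), (4, 1), (4, 2), (4, 5), (4, 6), (4, 9), (4, 10), (4, 13), (4, 14), (7, 0), (7, 3), (7, 4), (7, 7), (7, 8), (7, 11), (7, 12), (7, 15), (8, 0), (8, 3), (8, 4), (8, 7), (8, 8), (8, 11), (8, 12), (8, 15), (11, 1), (11, 2), (11, 5), (11, 6), (11, 9), (11, 10), (11, 13), (11, 14), (12, 1), (12, 2), (12, 5), (12, 6), (12, 9), (12, 10), (12, 13), (12, 14), (15, 0), (15, 3), (15, 4), (15, 7), (15, 8), (15, 11), (15, 12), (15, 15)]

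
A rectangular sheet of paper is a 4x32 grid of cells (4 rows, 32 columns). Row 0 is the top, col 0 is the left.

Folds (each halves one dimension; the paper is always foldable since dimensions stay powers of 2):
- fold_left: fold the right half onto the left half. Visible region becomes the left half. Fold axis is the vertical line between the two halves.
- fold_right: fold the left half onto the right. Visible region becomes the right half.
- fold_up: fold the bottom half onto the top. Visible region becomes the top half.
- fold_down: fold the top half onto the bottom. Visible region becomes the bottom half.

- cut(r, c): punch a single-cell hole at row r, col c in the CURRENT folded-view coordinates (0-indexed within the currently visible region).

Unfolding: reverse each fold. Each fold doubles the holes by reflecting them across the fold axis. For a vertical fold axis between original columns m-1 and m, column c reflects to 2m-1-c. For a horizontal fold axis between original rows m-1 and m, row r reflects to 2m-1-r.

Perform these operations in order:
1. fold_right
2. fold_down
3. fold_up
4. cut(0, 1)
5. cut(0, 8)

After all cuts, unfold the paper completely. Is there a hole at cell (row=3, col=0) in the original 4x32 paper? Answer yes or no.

Answer: no

Derivation:
Op 1 fold_right: fold axis v@16; visible region now rows[0,4) x cols[16,32) = 4x16
Op 2 fold_down: fold axis h@2; visible region now rows[2,4) x cols[16,32) = 2x16
Op 3 fold_up: fold axis h@3; visible region now rows[2,3) x cols[16,32) = 1x16
Op 4 cut(0, 1): punch at orig (2,17); cuts so far [(2, 17)]; region rows[2,3) x cols[16,32) = 1x16
Op 5 cut(0, 8): punch at orig (2,24); cuts so far [(2, 17), (2, 24)]; region rows[2,3) x cols[16,32) = 1x16
Unfold 1 (reflect across h@3): 4 holes -> [(2, 17), (2, 24), (3, 17), (3, 24)]
Unfold 2 (reflect across h@2): 8 holes -> [(0, 17), (0, 24), (1, 17), (1, 24), (2, 17), (2, 24), (3, 17), (3, 24)]
Unfold 3 (reflect across v@16): 16 holes -> [(0, 7), (0, 14), (0, 17), (0, 24), (1, 7), (1, 14), (1, 17), (1, 24), (2, 7), (2, 14), (2, 17), (2, 24), (3, 7), (3, 14), (3, 17), (3, 24)]
Holes: [(0, 7), (0, 14), (0, 17), (0, 24), (1, 7), (1, 14), (1, 17), (1, 24), (2, 7), (2, 14), (2, 17), (2, 24), (3, 7), (3, 14), (3, 17), (3, 24)]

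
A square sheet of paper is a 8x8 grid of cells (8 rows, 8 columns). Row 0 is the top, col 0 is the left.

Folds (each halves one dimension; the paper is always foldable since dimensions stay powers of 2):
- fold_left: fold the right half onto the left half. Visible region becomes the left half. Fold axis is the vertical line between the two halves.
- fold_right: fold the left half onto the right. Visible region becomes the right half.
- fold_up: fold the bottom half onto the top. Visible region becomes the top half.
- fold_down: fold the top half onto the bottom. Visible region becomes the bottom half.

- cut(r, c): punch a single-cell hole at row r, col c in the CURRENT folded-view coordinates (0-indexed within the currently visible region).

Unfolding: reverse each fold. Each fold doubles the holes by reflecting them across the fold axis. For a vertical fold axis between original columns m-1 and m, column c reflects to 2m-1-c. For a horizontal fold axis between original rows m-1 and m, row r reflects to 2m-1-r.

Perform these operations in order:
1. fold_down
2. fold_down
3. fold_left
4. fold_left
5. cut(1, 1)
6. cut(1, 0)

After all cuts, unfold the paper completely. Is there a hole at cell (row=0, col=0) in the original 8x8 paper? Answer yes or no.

Answer: yes

Derivation:
Op 1 fold_down: fold axis h@4; visible region now rows[4,8) x cols[0,8) = 4x8
Op 2 fold_down: fold axis h@6; visible region now rows[6,8) x cols[0,8) = 2x8
Op 3 fold_left: fold axis v@4; visible region now rows[6,8) x cols[0,4) = 2x4
Op 4 fold_left: fold axis v@2; visible region now rows[6,8) x cols[0,2) = 2x2
Op 5 cut(1, 1): punch at orig (7,1); cuts so far [(7, 1)]; region rows[6,8) x cols[0,2) = 2x2
Op 6 cut(1, 0): punch at orig (7,0); cuts so far [(7, 0), (7, 1)]; region rows[6,8) x cols[0,2) = 2x2
Unfold 1 (reflect across v@2): 4 holes -> [(7, 0), (7, 1), (7, 2), (7, 3)]
Unfold 2 (reflect across v@4): 8 holes -> [(7, 0), (7, 1), (7, 2), (7, 3), (7, 4), (7, 5), (7, 6), (7, 7)]
Unfold 3 (reflect across h@6): 16 holes -> [(4, 0), (4, 1), (4, 2), (4, 3), (4, 4), (4, 5), (4, 6), (4, 7), (7, 0), (7, 1), (7, 2), (7, 3), (7, 4), (7, 5), (7, 6), (7, 7)]
Unfold 4 (reflect across h@4): 32 holes -> [(0, 0), (0, 1), (0, 2), (0, 3), (0, 4), (0, 5), (0, 6), (0, 7), (3, 0), (3, 1), (3, 2), (3, 3), (3, 4), (3, 5), (3, 6), (3, 7), (4, 0), (4, 1), (4, 2), (4, 3), (4, 4), (4, 5), (4, 6), (4, 7), (7, 0), (7, 1), (7, 2), (7, 3), (7, 4), (7, 5), (7, 6), (7, 7)]
Holes: [(0, 0), (0, 1), (0, 2), (0, 3), (0, 4), (0, 5), (0, 6), (0, 7), (3, 0), (3, 1), (3, 2), (3, 3), (3, 4), (3, 5), (3, 6), (3, 7), (4, 0), (4, 1), (4, 2), (4, 3), (4, 4), (4, 5), (4, 6), (4, 7), (7, 0), (7, 1), (7, 2), (7, 3), (7, 4), (7, 5), (7, 6), (7, 7)]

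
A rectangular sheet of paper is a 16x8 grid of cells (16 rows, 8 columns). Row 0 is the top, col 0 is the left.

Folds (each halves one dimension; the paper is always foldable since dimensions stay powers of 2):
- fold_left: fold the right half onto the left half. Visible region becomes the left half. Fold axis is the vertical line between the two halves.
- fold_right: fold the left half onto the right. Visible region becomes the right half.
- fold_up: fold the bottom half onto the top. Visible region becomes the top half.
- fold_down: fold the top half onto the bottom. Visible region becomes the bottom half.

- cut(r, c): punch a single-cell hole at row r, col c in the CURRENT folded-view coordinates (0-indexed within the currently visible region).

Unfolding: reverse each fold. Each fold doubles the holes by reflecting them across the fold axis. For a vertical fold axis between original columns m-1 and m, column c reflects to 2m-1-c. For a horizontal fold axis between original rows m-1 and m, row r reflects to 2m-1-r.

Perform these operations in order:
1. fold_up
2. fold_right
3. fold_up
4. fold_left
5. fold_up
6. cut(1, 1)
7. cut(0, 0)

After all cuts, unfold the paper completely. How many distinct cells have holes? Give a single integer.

Answer: 64

Derivation:
Op 1 fold_up: fold axis h@8; visible region now rows[0,8) x cols[0,8) = 8x8
Op 2 fold_right: fold axis v@4; visible region now rows[0,8) x cols[4,8) = 8x4
Op 3 fold_up: fold axis h@4; visible region now rows[0,4) x cols[4,8) = 4x4
Op 4 fold_left: fold axis v@6; visible region now rows[0,4) x cols[4,6) = 4x2
Op 5 fold_up: fold axis h@2; visible region now rows[0,2) x cols[4,6) = 2x2
Op 6 cut(1, 1): punch at orig (1,5); cuts so far [(1, 5)]; region rows[0,2) x cols[4,6) = 2x2
Op 7 cut(0, 0): punch at orig (0,4); cuts so far [(0, 4), (1, 5)]; region rows[0,2) x cols[4,6) = 2x2
Unfold 1 (reflect across h@2): 4 holes -> [(0, 4), (1, 5), (2, 5), (3, 4)]
Unfold 2 (reflect across v@6): 8 holes -> [(0, 4), (0, 7), (1, 5), (1, 6), (2, 5), (2, 6), (3, 4), (3, 7)]
Unfold 3 (reflect across h@4): 16 holes -> [(0, 4), (0, 7), (1, 5), (1, 6), (2, 5), (2, 6), (3, 4), (3, 7), (4, 4), (4, 7), (5, 5), (5, 6), (6, 5), (6, 6), (7, 4), (7, 7)]
Unfold 4 (reflect across v@4): 32 holes -> [(0, 0), (0, 3), (0, 4), (0, 7), (1, 1), (1, 2), (1, 5), (1, 6), (2, 1), (2, 2), (2, 5), (2, 6), (3, 0), (3, 3), (3, 4), (3, 7), (4, 0), (4, 3), (4, 4), (4, 7), (5, 1), (5, 2), (5, 5), (5, 6), (6, 1), (6, 2), (6, 5), (6, 6), (7, 0), (7, 3), (7, 4), (7, 7)]
Unfold 5 (reflect across h@8): 64 holes -> [(0, 0), (0, 3), (0, 4), (0, 7), (1, 1), (1, 2), (1, 5), (1, 6), (2, 1), (2, 2), (2, 5), (2, 6), (3, 0), (3, 3), (3, 4), (3, 7), (4, 0), (4, 3), (4, 4), (4, 7), (5, 1), (5, 2), (5, 5), (5, 6), (6, 1), (6, 2), (6, 5), (6, 6), (7, 0), (7, 3), (7, 4), (7, 7), (8, 0), (8, 3), (8, 4), (8, 7), (9, 1), (9, 2), (9, 5), (9, 6), (10, 1), (10, 2), (10, 5), (10, 6), (11, 0), (11, 3), (11, 4), (11, 7), (12, 0), (12, 3), (12, 4), (12, 7), (13, 1), (13, 2), (13, 5), (13, 6), (14, 1), (14, 2), (14, 5), (14, 6), (15, 0), (15, 3), (15, 4), (15, 7)]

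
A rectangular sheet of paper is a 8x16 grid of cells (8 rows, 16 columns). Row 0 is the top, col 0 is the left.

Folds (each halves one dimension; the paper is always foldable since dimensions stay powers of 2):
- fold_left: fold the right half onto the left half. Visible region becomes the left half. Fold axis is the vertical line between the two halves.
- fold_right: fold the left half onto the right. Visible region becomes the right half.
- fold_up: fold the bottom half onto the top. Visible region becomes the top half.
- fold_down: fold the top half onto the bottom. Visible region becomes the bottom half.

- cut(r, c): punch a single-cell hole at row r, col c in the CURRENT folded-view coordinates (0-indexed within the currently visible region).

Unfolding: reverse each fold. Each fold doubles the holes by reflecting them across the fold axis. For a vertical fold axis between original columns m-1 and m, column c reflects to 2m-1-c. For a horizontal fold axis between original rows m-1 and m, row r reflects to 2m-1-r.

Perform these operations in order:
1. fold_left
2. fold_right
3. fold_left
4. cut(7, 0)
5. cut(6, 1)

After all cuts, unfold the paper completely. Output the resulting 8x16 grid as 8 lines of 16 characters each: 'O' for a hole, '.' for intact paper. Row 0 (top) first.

Op 1 fold_left: fold axis v@8; visible region now rows[0,8) x cols[0,8) = 8x8
Op 2 fold_right: fold axis v@4; visible region now rows[0,8) x cols[4,8) = 8x4
Op 3 fold_left: fold axis v@6; visible region now rows[0,8) x cols[4,6) = 8x2
Op 4 cut(7, 0): punch at orig (7,4); cuts so far [(7, 4)]; region rows[0,8) x cols[4,6) = 8x2
Op 5 cut(6, 1): punch at orig (6,5); cuts so far [(6, 5), (7, 4)]; region rows[0,8) x cols[4,6) = 8x2
Unfold 1 (reflect across v@6): 4 holes -> [(6, 5), (6, 6), (7, 4), (7, 7)]
Unfold 2 (reflect across v@4): 8 holes -> [(6, 1), (6, 2), (6, 5), (6, 6), (7, 0), (7, 3), (7, 4), (7, 7)]
Unfold 3 (reflect across v@8): 16 holes -> [(6, 1), (6, 2), (6, 5), (6, 6), (6, 9), (6, 10), (6, 13), (6, 14), (7, 0), (7, 3), (7, 4), (7, 7), (7, 8), (7, 11), (7, 12), (7, 15)]

Answer: ................
................
................
................
................
................
.OO..OO..OO..OO.
O..OO..OO..OO..O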